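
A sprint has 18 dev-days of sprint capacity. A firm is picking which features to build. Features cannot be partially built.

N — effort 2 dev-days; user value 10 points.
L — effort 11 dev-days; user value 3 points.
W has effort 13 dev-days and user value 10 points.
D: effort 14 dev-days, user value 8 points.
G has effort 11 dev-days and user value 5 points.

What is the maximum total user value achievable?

Take N and W: effort 2 + 13 = 15 ≤ 18, user value 10 + 10 = 20.
No other feasible combination does better.

20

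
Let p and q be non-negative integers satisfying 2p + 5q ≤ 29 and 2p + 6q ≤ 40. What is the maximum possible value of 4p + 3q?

Relaxing integrality, the LP optimum is 58.00 at (p,q) = (14.5, 0), which is not an integer point.
(p,q)=(14,0): 2·14+5·0=28≤29, 2·14+6·0=28≤40, objective 56.
(p,q)=(13,0): 2·13+5·0=26≤29, 2·13+6·0=26≤40, objective 52.
No feasible integer point exceeds 56.

56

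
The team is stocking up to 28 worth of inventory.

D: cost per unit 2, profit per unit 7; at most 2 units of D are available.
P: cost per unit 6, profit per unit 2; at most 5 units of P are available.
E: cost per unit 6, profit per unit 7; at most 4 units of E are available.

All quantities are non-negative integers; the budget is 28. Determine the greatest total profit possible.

42

D has the best ratio (7/2); taking only D gives at most 2×7 = 14 (stopped by the supply cap of 2).
Mixing does better — 2×D and 4×E: cost 28 ≤ 28, profit 2·7 + 4·7 = 42.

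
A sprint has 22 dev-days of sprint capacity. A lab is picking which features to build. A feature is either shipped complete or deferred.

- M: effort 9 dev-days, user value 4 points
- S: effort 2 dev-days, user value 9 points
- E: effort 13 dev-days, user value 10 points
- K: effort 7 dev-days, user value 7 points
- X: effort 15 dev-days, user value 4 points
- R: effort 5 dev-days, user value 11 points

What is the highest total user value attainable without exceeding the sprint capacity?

30

Allowing fractional choices, the relaxed optimum would be about 33.2, but features are indivisible.
S + K + R: effort 2 + 7 + 5 = 14 ≤ 22, user value 9 + 7 + 11 = 27.
S + E + R: effort 2 + 13 + 5 = 20 ≤ 22, user value 9 + 10 + 11 = 30.
S + E + K: effort 2 + 13 + 7 = 22 ≤ 22, user value 9 + 10 + 7 = 26.
Best is S, E, and R with total user value 30.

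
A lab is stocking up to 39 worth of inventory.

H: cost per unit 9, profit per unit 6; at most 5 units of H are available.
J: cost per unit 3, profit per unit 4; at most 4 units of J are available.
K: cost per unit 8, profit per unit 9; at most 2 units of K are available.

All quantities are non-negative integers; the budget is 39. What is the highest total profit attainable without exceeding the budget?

40

J has the best ratio (4/3); taking only J gives at most 4×4 = 16 (stopped by the supply cap of 4).
Mixing does better — 1×H, 4×J, and 2×K: cost 37 ≤ 39, profit 1·6 + 4·4 + 2·9 = 40.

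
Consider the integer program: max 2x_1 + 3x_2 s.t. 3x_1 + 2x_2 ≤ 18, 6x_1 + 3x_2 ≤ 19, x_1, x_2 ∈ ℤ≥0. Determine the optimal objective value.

(x_1,x_2)=(0,6): 3·0+2·6=12≤18, 6·0+3·6=18≤19, objective 18.
(x_1,x_2)=(0,5): 3·0+2·5=10≤18, 6·0+3·5=15≤19, objective 15.
The best lattice point is (0,6), giving 18.

18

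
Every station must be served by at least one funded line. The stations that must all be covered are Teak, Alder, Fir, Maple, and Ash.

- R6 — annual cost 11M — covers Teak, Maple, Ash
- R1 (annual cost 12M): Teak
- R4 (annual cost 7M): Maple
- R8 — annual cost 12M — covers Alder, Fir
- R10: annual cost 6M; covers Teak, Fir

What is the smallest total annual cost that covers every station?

This is an integer covering problem.
The greedy cost-per-new-station heuristic would pick R10, R6, and R8 for 29, but a cheaper cover exists.
Choose R6 and R8: together they cover Teak, Alder, Fir, Maple, Ash — every station.
Total annual cost: 11 + 12 = 23.
No cover costs less than 23.

23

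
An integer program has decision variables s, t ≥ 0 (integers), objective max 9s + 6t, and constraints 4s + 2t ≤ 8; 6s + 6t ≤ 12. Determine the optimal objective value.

(s,t)=(2,0) is feasible, giving 18.
(s,t)=(1,1) is feasible, giving 15.
(s,t)=(1,0) is feasible, giving 9.
The best lattice point is (2,0), giving 18.

18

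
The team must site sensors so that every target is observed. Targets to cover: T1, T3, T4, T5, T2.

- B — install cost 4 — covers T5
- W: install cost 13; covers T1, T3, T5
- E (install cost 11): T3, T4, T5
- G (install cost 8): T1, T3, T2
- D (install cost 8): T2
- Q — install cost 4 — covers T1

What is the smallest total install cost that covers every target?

The greedy cost-per-new-target heuristic would pick G, B, and E for 23, but a cheaper cover exists.
Choose E and G: together they cover T1, T3, T4, T5, T2 — every target.
Total install cost: 11 + 8 = 19.
No cover costs less than 19.

19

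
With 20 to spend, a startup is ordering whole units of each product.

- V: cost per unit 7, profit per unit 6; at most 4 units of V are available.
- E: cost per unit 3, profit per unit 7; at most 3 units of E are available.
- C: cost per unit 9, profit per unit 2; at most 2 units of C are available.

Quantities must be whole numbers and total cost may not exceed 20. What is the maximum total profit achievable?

27

This is a bounded integer knapsack.
E has the best ratio (7/3); taking only E gives at most 3×7 = 21 (stopped by the supply cap of 3).
Mixing does better — 1×V and 3×E: cost 16 ≤ 20, profit 1·6 + 3·7 = 27.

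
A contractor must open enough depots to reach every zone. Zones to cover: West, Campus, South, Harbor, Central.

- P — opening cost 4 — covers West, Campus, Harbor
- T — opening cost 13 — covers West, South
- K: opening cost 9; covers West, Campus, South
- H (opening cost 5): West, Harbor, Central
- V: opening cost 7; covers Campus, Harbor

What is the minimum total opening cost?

The greedy cost-per-new-zone heuristic would pick P, H, and K for 18, but a cheaper cover exists.
Choose K and H: together they cover West, Campus, South, Harbor, Central — every zone.
Total opening cost: 9 + 5 = 14.
No cover costs less than 14.

14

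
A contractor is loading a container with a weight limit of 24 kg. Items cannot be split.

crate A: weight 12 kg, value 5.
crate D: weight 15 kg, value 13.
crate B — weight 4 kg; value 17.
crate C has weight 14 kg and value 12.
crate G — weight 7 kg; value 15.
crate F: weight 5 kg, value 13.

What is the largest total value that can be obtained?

Take crate B, crate G, and crate F: weight 4 + 7 + 5 = 16 ≤ 24, value 17 + 15 + 13 = 45.
No other feasible combination does better.

45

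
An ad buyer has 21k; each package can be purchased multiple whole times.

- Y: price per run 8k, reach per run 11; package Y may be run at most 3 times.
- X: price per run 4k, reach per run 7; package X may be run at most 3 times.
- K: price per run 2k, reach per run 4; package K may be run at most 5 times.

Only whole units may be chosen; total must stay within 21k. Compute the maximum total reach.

37

This is a bounded integer knapsack.
K has the best ratio (4/2); taking only K gives at most 5×4 = 20 (stopped by the supply cap of 5).
Mixing does better — 3×X and 4×K: price 20 ≤ 21, reach 3·7 + 4·4 = 37.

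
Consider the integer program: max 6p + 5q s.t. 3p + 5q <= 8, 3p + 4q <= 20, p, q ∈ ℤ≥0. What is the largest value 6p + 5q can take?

(p,q)=(2,0): 3·2+5·0=6≤8, 3·2+4·0=6≤20, objective 12.
(p,q)=(1,1): 3·1+5·1=8≤8, 3·1+4·1=7≤20, objective 11.
(p,q)=(1,0): 3·1+5·0=3≤8, 3·1+4·0=3≤20, objective 6.
No feasible integer point exceeds 12.

12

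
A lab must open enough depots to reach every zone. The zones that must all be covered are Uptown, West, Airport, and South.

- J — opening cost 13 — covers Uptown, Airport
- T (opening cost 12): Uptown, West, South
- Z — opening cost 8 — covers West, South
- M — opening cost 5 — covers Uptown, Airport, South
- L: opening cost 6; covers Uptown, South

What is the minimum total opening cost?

Choose Z and M: together they cover Uptown, West, Airport, South — every zone.
Total opening cost: 8 + 5 = 13.
No cover costs less than 13.

13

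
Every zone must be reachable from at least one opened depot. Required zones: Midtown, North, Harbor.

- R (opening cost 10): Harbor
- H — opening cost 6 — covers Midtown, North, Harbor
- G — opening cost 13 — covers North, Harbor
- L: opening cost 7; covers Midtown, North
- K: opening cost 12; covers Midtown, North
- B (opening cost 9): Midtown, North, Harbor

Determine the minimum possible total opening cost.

H alone covers Midtown, North, Harbor — every zone.
Total opening cost: 6.
No cover costs less than 6.

6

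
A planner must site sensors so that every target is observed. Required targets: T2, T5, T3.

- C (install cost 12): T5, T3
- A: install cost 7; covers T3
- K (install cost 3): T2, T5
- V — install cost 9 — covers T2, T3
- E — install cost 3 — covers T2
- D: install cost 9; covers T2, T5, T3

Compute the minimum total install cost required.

9

D alone covers T2, T5, T3 — every target.
Total install cost: 9.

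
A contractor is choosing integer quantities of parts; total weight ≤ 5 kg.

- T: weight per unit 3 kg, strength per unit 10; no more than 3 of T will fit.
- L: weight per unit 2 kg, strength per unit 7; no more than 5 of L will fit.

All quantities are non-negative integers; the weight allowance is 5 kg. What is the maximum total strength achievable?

1×T and 1×L: weight 5 ≤ 5, strength 1·10 + 1·7 = 17.
2×L: weight 4 ≤ 5, strength 2·7 = 14.
Best is 17.

17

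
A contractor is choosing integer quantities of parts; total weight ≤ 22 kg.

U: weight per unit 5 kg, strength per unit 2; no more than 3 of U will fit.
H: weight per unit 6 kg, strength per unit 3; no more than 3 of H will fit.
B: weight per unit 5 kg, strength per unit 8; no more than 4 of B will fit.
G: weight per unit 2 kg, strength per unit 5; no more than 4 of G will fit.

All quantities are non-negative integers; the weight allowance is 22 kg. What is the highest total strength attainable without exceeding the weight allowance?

This is a bounded integer knapsack.
Take 3×B and 3×G: weight 21 ≤ 22, strength 3·8 + 3·5 = 39.
No other integer combination yields more.

39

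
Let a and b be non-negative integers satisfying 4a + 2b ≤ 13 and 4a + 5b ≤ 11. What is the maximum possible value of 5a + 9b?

The continuous relaxation peaks at (0, 2.2) with value 19.80; rounding to a feasible lattice point costs some objective.
(a,b)=(0,2) is feasible, giving 18.
(a,b)=(1,1) is feasible, giving 14.
No feasible integer point exceeds 18.

18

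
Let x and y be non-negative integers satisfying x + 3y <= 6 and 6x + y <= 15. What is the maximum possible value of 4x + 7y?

(x,y)=(2,1) is feasible, giving 15.
(x,y)=(1,1) is feasible, giving 11.
(x,y)=(2,0) is feasible, giving 8.
No feasible integer point exceeds 15.

15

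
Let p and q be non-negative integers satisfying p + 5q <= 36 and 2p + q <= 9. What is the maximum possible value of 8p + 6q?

(p,q)=(1,7) is feasible, giving 50.
(p,q)=(1,6) is feasible, giving 44.
(p,q)=(0,7) is feasible, giving 42.
Maximum is 50 at (p,q)=(1,7).

50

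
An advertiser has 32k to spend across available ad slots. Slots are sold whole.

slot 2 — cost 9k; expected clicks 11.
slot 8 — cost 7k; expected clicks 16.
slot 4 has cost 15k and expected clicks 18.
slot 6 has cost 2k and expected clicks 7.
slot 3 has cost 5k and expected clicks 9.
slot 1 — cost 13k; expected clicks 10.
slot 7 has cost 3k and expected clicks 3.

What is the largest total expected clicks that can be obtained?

Treat it as a binary knapsack problem.
Take slot 8, slot 4, slot 6, slot 3, and slot 7: cost 7 + 15 + 2 + 5 + 3 = 32 ≤ 32, expected clicks 16 + 18 + 7 + 9 + 3 = 53.
No other feasible combination does better.

53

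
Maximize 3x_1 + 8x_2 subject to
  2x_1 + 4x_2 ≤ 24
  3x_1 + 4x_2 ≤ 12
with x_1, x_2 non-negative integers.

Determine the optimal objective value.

24

(x_1,x_2)=(0,3): 2·0+4·3=12≤24, 3·0+4·3=12≤12, objective 24.
(x_1,x_2)=(1,2): 2·1+4·2=10≤24, 3·1+4·2=11≤12, objective 19.
(x_1,x_2)=(0,2): 2·0+4·2=8≤24, 3·0+4·2=8≤12, objective 16.
The best lattice point is (0,3), giving 24.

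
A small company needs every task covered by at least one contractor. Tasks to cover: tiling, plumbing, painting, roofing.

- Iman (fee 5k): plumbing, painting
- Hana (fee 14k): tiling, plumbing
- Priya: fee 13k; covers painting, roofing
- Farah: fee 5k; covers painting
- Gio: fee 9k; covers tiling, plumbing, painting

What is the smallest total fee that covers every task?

22

The greedy cost-per-new-task heuristic would pick Iman, Gio, and Priya for 27, but a cheaper cover exists.
Choose Priya and Gio: together they cover tiling, plumbing, painting, roofing — every task.
Total fee: 13 + 9 = 22.
No cover costs less than 22.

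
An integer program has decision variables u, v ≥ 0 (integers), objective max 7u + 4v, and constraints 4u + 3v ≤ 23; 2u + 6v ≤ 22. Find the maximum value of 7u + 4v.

39

Relaxing integrality, the LP optimum is 40.25 at (u,v) = (5.75, 0), which is not an integer point.
(u,v)=(5,1): 4·5+3·1=23≤23, 2·5+6·1=16≤22, objective 39.
(u,v)=(4,2): 4·4+3·2=22≤23, 2·4+6·2=20≤22, objective 36.
Maximum is 39 at (u,v)=(5,1).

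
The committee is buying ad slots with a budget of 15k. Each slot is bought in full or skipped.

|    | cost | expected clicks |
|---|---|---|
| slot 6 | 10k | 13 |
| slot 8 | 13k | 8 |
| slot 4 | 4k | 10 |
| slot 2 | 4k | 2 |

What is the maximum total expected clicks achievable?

23

slot 6: cost 10 ≤ 15, expected clicks 13.
slot 6 + slot 4: cost 10 + 4 = 14 ≤ 15, expected clicks 13 + 10 = 23.
slot 6 + slot 2: cost 10 + 4 = 14 ≤ 15, expected clicks 13 + 2 = 15.
Best is slot 6 and slot 4 with total expected clicks 23.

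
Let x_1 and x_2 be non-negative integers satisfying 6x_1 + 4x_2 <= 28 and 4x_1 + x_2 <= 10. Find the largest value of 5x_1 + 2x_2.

The continuous relaxation peaks at (1.2, 5.2) with value 16.40; rounding to a feasible lattice point costs some objective.
(x_1,x_2)=(1,5): 6·1+4·5=26≤28, 4·1+1·5=9≤10, objective 15.
(x_1,x_2)=(1,4): 6·1+4·4=22≤28, 4·1+1·4=8≤10, objective 13.
(x_1,x_2)=(0,6): 6·0+4·6=24≤28, 4·0+1·6=6≤10, objective 12.
Maximum is 15 at (x_1,x_2)=(1,5).

15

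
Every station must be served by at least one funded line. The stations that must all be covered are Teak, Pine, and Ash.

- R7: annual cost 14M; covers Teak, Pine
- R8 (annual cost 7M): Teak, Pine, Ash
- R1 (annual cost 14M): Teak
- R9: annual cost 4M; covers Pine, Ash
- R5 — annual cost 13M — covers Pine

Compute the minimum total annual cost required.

7

This is a weighted set-cover instance.
R8 alone covers Teak, Pine, Ash — every station.
Total annual cost: 7.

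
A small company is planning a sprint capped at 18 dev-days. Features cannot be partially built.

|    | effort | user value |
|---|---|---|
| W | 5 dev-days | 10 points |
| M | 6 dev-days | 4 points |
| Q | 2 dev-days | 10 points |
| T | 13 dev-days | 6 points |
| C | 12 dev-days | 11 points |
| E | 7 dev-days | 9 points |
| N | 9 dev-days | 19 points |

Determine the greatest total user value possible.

Q + E + N: effort 2 + 7 + 9 = 18 ≤ 18, user value 10 + 9 + 19 = 38.
W + Q + N: effort 5 + 2 + 9 = 16 ≤ 18, user value 10 + 10 + 19 = 39.
M + Q + N: effort 6 + 2 + 9 = 17 ≤ 18, user value 4 + 10 + 19 = 33.
Best is W, Q, and N with total user value 39.

39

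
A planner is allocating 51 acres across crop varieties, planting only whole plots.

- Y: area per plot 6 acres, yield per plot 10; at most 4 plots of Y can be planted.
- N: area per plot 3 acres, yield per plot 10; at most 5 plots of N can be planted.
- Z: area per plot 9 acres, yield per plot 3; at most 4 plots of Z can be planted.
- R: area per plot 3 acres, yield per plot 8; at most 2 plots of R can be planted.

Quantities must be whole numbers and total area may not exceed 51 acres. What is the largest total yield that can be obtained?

N has the best ratio (10/3); taking only N gives at most 5×10 = 50 (stopped by the supply cap of 5).
Mixing does better — 4×Y, 5×N, and 2×R: area 45 ≤ 51, yield 4·10 + 5·10 + 2·8 = 106.

106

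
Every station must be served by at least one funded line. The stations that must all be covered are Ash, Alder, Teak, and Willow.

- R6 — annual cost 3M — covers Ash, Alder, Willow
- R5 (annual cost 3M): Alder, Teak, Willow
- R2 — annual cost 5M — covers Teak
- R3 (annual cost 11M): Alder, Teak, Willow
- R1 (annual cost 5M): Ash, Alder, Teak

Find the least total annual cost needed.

This is an integer covering problem.
Choose R6 and R5: together they cover Ash, Alder, Teak, Willow — every station.
Total annual cost: 3 + 3 = 6.

6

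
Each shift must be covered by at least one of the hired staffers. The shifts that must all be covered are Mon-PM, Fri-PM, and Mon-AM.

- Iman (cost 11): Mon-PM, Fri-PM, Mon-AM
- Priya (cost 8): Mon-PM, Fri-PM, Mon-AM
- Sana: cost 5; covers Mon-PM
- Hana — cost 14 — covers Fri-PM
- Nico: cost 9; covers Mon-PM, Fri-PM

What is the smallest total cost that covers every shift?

8

Priya alone covers Mon-PM, Fri-PM, Mon-AM — every shift.
Total cost: 8.
No cover costs less than 8.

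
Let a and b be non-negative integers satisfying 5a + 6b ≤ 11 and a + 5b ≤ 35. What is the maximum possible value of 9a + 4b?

18

(a,b)=(2,0): 5·2+6·0=10≤11, 1·2+5·0=2≤35, objective 18.
(a,b)=(1,1): 5·1+6·1=11≤11, 1·1+5·1=6≤35, objective 13.
(a,b)=(1,0): 5·1+6·0=5≤11, 1·1+5·0=1≤35, objective 9.
No feasible integer point exceeds 18.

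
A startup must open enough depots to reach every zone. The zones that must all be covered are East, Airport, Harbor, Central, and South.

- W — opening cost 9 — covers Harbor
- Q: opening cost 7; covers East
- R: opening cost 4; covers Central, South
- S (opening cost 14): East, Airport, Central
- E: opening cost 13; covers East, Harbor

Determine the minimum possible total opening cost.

The greedy cost-per-new-zone heuristic would pick R, E, and S for 31, but a cheaper cover exists.
Choose W, R, and S: together they cover East, Airport, Harbor, Central, South — every zone.
Total opening cost: 9 + 4 + 14 = 27.
No cover costs less than 27.

27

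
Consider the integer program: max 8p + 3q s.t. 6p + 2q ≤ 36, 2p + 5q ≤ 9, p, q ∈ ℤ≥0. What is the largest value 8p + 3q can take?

32

(p,q)=(4,0) is feasible, giving 32.
(p,q)=(3,0) is feasible, giving 24.
No feasible integer point exceeds 32.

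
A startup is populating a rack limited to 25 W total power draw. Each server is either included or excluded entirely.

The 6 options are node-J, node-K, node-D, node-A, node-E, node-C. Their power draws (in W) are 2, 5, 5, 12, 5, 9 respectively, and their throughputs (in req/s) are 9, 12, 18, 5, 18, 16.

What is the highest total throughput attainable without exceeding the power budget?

64

Treat it as a binary knapsack problem.
node-J + node-D + node-E + node-C: power draw 2 + 5 + 5 + 9 = 21 ≤ 25, throughput 9 + 18 + 18 + 16 = 61.
node-K + node-D + node-E + node-C: power draw 5 + 5 + 5 + 9 = 24 ≤ 25, throughput 12 + 18 + 18 + 16 = 64.
node-J + node-K + node-D + node-E: power draw 2 + 5 + 5 + 5 = 17 ≤ 25, throughput 9 + 12 + 18 + 18 = 57.
Best is node-K, node-D, node-E, and node-C with total throughput 64.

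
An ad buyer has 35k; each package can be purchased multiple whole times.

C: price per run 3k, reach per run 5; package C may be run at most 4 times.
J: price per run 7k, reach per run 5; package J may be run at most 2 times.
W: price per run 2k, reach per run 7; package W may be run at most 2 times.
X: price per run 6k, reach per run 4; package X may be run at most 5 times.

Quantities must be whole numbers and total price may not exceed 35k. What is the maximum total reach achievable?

47

4×C, 1×J, 2×W, and 2×X: price 35 ≤ 35, reach 4·5 + 1·5 + 2·7 + 2·4 = 47.
4×C, 2×W, and 3×X: price 34 ≤ 35, reach 4·5 + 2·7 + 3·4 = 46.
Best is 47.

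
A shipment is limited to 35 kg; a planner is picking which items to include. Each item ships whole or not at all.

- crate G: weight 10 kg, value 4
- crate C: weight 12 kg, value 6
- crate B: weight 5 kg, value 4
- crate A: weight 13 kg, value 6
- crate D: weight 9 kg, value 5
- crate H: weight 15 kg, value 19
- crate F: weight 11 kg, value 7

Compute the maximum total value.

31

crate B + crate H + crate F: weight 5 + 15 + 11 = 31 ≤ 35, value 4 + 19 + 7 = 30.
crate D + crate H + crate F: weight 9 + 15 + 11 = 35 ≤ 35, value 5 + 19 + 7 = 31.
Best is crate D, crate H, and crate F with total value 31.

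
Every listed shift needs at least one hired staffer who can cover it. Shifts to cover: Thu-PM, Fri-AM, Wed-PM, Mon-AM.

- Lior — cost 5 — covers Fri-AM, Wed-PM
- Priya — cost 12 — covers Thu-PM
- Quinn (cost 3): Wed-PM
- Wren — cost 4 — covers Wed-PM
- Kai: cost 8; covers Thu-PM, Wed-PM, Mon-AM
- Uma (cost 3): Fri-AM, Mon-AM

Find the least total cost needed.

This is an integer covering problem.
The greedy cost-per-new-shift heuristic would pick Uma, Quinn, and Kai for 14, but a cheaper cover exists.
Choose Kai and Uma: together they cover Thu-PM, Fri-AM, Wed-PM, Mon-AM — every shift.
Total cost: 8 + 3 = 11.
No cover costs less than 11.

11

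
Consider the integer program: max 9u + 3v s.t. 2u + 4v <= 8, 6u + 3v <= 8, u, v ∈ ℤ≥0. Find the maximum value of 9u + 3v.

Relaxing integrality, the LP optimum is 12.00 at (u,v) = (1.33, 0), which is not an integer point.
(u,v)=(1,0): 2·1+4·0=2≤8, 6·1+3·0=6≤8, objective 9.
(u,v)=(0,1): 2·0+4·1=4≤8, 6·0+3·1=3≤8, objective 3.
No feasible integer point exceeds 9.

9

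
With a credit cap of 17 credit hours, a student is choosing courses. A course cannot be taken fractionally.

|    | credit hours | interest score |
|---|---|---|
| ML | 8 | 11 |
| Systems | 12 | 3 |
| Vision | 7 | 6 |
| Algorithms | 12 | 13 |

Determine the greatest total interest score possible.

17

This is a 0-1 knapsack instance.
Algorithms: credit hours 12 ≤ 17, interest score 13.
ML: credit hours 8 ≤ 17, interest score 11.
ML + Vision: credit hours 8 + 7 = 15 ≤ 17, interest score 11 + 6 = 17.
Best is ML and Vision with total interest score 17.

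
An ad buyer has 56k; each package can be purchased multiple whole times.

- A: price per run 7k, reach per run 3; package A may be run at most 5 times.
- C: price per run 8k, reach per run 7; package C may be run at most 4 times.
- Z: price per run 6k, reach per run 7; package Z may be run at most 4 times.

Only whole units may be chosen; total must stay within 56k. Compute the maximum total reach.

Z has the best ratio (7/6); taking only Z gives at most 4×7 = 28 (stopped by the supply cap of 4).
Mixing does better — 4×C and 4×Z: price 56 ≤ 56, reach 4·7 + 4·7 = 56.

56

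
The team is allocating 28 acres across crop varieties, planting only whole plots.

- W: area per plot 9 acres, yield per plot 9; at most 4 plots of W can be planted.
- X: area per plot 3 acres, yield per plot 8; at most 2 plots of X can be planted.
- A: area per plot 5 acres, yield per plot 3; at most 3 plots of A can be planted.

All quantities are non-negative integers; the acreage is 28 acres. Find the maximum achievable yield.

Take 2×W and 2×X: area 24 ≤ 28, yield 2·9 + 2·8 = 34.
X has the best ratio (8/3) and is taken to its limit of 2; remaining capacity is filled optimally with the others.

34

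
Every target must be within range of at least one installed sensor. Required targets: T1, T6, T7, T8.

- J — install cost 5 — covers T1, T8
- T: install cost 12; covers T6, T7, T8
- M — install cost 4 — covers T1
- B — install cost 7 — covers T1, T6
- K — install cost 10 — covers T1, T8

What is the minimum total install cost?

16

This is an integer covering problem.
Choose T and M: together they cover T1, T6, T7, T8 — every target.
Total install cost: 12 + 4 = 16.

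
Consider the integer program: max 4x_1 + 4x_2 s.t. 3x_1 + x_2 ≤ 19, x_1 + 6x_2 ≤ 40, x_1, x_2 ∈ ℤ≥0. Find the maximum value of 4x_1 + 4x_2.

40

The continuous relaxation peaks at (4.35, 5.94) with value 41.18; rounding to a feasible lattice point costs some objective.
(x_1,x_2)=(4,6): 3·4+1·6=18≤19, 1·4+6·6=40≤40, objective 40.
(x_1,x_2)=(5,4): 3·5+1·4=19≤19, 1·5+6·4=29≤40, objective 36.
(x_1,x_2)=(4,5): 3·4+1·5=17≤19, 1·4+6·5=34≤40, objective 36.
No feasible integer point exceeds 40.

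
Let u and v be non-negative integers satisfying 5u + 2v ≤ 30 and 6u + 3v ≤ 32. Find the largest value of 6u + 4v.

40

The continuous relaxation peaks at (0, 10.7) with value 42.67; rounding to a feasible lattice point costs some objective.
(u,v)=(0,10): 5·0+2·10=20≤30, 6·0+3·10=30≤32, objective 40.
(u,v)=(0,9): 5·0+2·9=18≤30, 6·0+3·9=27≤32, objective 36.
The best lattice point is (0,10), giving 40.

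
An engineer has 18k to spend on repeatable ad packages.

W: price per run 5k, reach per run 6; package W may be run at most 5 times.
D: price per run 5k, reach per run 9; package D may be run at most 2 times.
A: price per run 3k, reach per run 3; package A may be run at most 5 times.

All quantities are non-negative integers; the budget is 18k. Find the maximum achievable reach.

27

This is a bounded integer knapsack.
2×D and 2×A: price 16 ≤ 18, reach 2·9 + 2·3 = 24.
1×W, 2×D, and 1×A: price 18 ≤ 18, reach 1·6 + 2·9 + 1·3 = 27.
Best is 27.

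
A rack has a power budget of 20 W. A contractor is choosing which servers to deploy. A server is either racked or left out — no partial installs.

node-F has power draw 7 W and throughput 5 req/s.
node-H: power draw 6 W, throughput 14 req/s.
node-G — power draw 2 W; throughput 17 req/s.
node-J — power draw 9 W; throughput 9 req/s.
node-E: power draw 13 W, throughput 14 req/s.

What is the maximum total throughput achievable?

40

Take node-H, node-G, and node-J: power draw 6 + 2 + 9 = 17 ≤ 20, throughput 14 + 17 + 9 = 40.
No other feasible combination does better.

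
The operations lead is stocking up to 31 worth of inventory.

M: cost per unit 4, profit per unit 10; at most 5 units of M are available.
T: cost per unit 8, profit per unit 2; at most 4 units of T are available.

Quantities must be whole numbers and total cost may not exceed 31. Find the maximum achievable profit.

52

M has the best ratio (10/4); taking only M gives at most 5×10 = 50 (stopped by the supply cap of 5).
Mixing does better — 5×M and 1×T: cost 28 ≤ 31, profit 5·10 + 1·2 = 52.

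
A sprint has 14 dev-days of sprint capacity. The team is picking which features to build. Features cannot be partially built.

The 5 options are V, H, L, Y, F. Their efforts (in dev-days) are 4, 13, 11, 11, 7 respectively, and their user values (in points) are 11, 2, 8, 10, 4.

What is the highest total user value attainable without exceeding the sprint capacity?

15

Take V and F: effort 4 + 7 = 11 ≤ 14, user value 11 + 4 = 15.
No other feasible combination does better.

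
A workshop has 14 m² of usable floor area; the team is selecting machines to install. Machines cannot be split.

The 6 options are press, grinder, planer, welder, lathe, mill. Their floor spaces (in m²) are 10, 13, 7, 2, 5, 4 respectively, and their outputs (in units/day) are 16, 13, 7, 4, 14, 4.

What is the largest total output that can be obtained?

Allowing fractional choices, the relaxed optimum would be about 29.2, but machines are indivisible.
planer + lathe: floor space 7 + 5 = 12 ≤ 14, output 7 + 14 = 21.
welder + lathe + mill: floor space 2 + 5 + 4 = 11 ≤ 14, output 4 + 14 + 4 = 22.
planer + welder + lathe: floor space 7 + 2 + 5 = 14 ≤ 14, output 7 + 4 + 14 = 25.
Best is planer, welder, and lathe with total output 25.

25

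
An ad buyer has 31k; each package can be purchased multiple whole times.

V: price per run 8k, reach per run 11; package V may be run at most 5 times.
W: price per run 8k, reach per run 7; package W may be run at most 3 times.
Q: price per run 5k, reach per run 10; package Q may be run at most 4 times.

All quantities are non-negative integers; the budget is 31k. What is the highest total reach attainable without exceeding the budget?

This is a bounded integer knapsack.
Q has the best ratio (10/5); taking only Q gives at most 4×10 = 40 (stopped by the supply cap of 4).
Mixing does better — 2×V and 3×Q: price 31 ≤ 31, reach 2·11 + 3·10 = 52.

52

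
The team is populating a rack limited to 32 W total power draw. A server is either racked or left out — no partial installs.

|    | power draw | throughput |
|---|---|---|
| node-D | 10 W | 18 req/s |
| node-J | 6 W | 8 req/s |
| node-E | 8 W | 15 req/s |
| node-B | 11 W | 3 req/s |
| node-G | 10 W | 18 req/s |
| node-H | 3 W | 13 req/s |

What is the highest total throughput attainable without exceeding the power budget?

Allowing fractional choices, the relaxed optimum would be about 65.3, but servers are indivisible.
node-D + node-E + node-G + node-H: power draw 10 + 8 + 10 + 3 = 31 ≤ 32, throughput 18 + 15 + 18 + 13 = 64.
node-D + node-J + node-E + node-H: power draw 10 + 6 + 8 + 3 = 27 ≤ 32, throughput 18 + 8 + 15 + 13 = 54.
node-D + node-J + node-G + node-H: power draw 10 + 6 + 10 + 3 = 29 ≤ 32, throughput 18 + 8 + 18 + 13 = 57.
Best is node-D, node-E, node-G, and node-H with total throughput 64.

64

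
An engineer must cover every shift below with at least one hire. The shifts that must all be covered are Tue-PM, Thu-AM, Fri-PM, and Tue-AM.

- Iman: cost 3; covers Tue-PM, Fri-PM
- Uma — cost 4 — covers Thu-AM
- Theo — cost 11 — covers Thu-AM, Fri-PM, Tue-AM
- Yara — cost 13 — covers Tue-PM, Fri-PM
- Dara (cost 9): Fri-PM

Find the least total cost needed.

14

The greedy cost-per-new-shift heuristic would pick Iman, Uma, and Theo for 18, but a cheaper cover exists.
Choose Iman and Theo: together they cover Tue-PM, Thu-AM, Fri-PM, Tue-AM — every shift.
Total cost: 3 + 11 = 14.
No cover costs less than 14.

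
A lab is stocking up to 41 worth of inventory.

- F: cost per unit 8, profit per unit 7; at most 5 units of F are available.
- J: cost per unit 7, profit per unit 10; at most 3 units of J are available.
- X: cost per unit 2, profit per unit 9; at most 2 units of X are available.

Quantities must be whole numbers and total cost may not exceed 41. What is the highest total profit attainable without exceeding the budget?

62

X has the best ratio (9/2); taking only X gives at most 2×9 = 18 (stopped by the supply cap of 2).
Mixing does better — 2×F, 3×J, and 2×X: cost 41 ≤ 41, profit 2·7 + 3·10 + 2·9 = 62.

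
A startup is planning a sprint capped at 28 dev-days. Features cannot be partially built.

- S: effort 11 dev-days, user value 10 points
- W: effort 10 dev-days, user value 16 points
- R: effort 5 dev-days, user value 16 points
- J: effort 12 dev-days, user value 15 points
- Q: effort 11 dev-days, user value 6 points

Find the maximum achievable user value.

Take W, R, and J: effort 10 + 5 + 12 = 27 ≤ 28, user value 16 + 16 + 15 = 47.
No other feasible combination does better.

47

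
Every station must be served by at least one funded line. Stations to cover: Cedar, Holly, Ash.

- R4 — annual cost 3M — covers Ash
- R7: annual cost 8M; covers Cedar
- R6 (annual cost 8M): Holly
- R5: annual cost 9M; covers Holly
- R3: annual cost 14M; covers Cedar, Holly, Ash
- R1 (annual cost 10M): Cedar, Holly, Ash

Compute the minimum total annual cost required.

This is an integer covering problem.
R1 alone covers Cedar, Holly, Ash — every station.
Total annual cost: 10.

10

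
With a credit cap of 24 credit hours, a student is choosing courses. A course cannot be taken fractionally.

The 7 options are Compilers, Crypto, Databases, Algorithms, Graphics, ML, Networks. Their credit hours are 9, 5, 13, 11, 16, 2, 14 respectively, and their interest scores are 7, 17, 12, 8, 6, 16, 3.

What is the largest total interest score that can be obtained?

Allowing fractional choices, the relaxed optimum would be about 48.1, but courses are indivisible.
Crypto + Algorithms + ML: credit hours 5 + 11 + 2 = 18 ≤ 24, interest score 17 + 8 + 16 = 41.
Crypto + Databases + ML: credit hours 5 + 13 + 2 = 20 ≤ 24, interest score 17 + 12 + 16 = 45.
Best is Crypto, Databases, and ML with total interest score 45.

45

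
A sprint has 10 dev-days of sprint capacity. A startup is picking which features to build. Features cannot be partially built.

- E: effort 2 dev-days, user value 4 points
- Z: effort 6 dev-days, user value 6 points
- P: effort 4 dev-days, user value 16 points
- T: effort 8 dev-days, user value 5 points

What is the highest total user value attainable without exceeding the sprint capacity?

22

Take Z and P: effort 6 + 4 = 10 ≤ 10, user value 6 + 16 = 22.
No other feasible combination does better.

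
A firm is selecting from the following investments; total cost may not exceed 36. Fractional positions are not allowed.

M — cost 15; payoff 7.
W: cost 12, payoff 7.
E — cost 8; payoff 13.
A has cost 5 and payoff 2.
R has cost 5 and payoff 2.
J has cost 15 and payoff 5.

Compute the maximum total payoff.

27

M + W + E: cost 15 + 12 + 8 = 35 ≤ 36, payoff 7 + 7 + 13 = 27.
W + E + A + R: cost 12 + 8 + 5 + 5 = 30 ≤ 36, payoff 7 + 13 + 2 + 2 = 24.
W + E + J: cost 12 + 8 + 15 = 35 ≤ 36, payoff 7 + 13 + 5 = 25.
Best is M, W, and E with total payoff 27.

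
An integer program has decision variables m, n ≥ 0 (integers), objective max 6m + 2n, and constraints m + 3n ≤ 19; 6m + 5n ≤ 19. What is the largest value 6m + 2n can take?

18

(m,n)=(3,0): 1·3+3·0=3≤19, 6·3+5·0=18≤19, objective 18.
(m,n)=(2,1): 1·2+3·1=5≤19, 6·2+5·1=17≤19, objective 14.
(m,n)=(2,0): 1·2+3·0=2≤19, 6·2+5·0=12≤19, objective 12.
The best lattice point is (3,0), giving 18.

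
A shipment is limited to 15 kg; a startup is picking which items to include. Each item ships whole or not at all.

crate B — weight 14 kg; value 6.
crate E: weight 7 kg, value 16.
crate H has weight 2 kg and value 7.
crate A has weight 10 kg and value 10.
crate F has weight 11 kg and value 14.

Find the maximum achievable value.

This is an integer program with binary decision variables.
Take crate E and crate H: weight 7 + 2 = 9 ≤ 15, value 16 + 7 = 23.
No other feasible combination does better.

23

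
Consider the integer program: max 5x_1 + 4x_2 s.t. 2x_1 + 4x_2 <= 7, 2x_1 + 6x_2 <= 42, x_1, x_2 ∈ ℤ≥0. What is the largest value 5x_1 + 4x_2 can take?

15

The continuous relaxation peaks at (3.5, 0) with value 17.50; rounding to a feasible lattice point costs some objective.
(x_1,x_2)=(3,0): 2·3+4·0=6≤7, 2·3+6·0=6≤42, objective 15.
(x_1,x_2)=(2,0): 2·2+4·0=4≤7, 2·2+6·0=4≤42, objective 10.
The best lattice point is (3,0), giving 15.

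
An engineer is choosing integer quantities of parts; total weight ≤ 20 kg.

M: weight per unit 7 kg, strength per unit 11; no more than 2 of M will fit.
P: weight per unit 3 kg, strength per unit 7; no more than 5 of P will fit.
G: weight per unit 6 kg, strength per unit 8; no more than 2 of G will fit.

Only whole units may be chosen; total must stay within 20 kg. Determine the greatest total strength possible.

39

This is a bounded integer knapsack.
4×P and 1×G: weight 18 ≤ 20, strength 4·7 + 1·8 = 36.
1×M and 4×P: weight 19 ≤ 20, strength 1·11 + 4·7 = 39.
Best is 39.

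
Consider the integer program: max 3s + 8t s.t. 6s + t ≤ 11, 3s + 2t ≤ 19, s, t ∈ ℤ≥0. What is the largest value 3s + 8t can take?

72

The continuous relaxation peaks at (0, 9.5) with value 76.00; rounding to a feasible lattice point costs some objective.
(s,t)=(0,9) is feasible, giving 72.
(s,t)=(0,8) is feasible, giving 64.
Maximum is 72 at (s,t)=(0,9).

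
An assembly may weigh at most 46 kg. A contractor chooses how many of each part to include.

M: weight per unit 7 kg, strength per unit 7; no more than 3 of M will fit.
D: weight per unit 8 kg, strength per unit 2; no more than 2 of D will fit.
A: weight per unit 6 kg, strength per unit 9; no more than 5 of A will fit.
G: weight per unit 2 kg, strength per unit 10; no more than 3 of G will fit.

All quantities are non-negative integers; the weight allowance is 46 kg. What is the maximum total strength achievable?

1×M, 5×A, and 3×G: weight 43 ≤ 46, strength 1·7 + 5·9 + 3·10 = 82.
2×M, 4×A, and 3×G: weight 44 ≤ 46, strength 2·7 + 4·9 + 3·10 = 80.
Best is 82.

82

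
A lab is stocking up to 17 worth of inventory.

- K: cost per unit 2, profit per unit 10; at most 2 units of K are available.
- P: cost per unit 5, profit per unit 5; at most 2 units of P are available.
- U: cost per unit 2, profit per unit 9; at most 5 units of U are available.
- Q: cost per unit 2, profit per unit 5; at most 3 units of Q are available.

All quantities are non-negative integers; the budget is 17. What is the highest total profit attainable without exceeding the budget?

70

This is a bounded integer knapsack.
K has the best ratio (10/2); taking only K gives at most 2×10 = 20 (stopped by the supply cap of 2).
Mixing does better — 2×K, 5×U, and 1×Q: cost 16 ≤ 17, profit 2·10 + 5·9 + 1·5 = 70.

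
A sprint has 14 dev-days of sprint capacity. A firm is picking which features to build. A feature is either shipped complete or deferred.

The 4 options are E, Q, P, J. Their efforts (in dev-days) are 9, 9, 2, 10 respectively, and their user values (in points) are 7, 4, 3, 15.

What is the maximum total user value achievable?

This is an integer program with binary decision variables.
Take P and J: effort 2 + 10 = 12 ≤ 14, user value 3 + 15 = 18.
No other feasible combination does better.

18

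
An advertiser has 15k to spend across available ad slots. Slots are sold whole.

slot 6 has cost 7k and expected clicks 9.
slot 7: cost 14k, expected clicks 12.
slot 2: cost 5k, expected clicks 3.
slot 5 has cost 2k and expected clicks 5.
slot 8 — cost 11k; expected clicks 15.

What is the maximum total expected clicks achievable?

20

Allowing fractional choices, the relaxed optimum would be about 22.6, but ad slots are indivisible.
slot 8: cost 11 ≤ 15, expected clicks 15.
slot 5 + slot 8: cost 2 + 11 = 13 ≤ 15, expected clicks 5 + 15 = 20.
slot 6 + slot 2 + slot 5: cost 7 + 5 + 2 = 14 ≤ 15, expected clicks 9 + 3 + 5 = 17.
Best is slot 5 and slot 8 with total expected clicks 20.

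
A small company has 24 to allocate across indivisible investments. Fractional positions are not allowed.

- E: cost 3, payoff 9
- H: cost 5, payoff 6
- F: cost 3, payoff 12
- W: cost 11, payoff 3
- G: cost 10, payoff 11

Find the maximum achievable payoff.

Take E, H, F, and G: cost 3 + 5 + 3 + 10 = 21 ≤ 24, payoff 9 + 6 + 12 + 11 = 38.
No other feasible combination does better.

38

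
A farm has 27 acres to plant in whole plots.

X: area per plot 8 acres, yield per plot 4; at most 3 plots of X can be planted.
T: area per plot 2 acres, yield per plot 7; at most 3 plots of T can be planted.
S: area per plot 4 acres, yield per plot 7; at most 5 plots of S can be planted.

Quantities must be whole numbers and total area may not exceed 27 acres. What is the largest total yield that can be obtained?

3×T and 5×S: area 26 ≤ 27, yield 3·7 + 5·7 = 56.
2×T and 5×S: area 24 ≤ 27, yield 2·7 + 5·7 = 49.
Best is 56.

56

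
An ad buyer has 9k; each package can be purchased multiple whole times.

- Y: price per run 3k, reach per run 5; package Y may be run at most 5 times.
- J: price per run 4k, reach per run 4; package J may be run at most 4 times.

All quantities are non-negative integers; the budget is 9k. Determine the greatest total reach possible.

Y has the best ratio (5/3); taking only Y gives at most 3×5 = 15 (stopped by the price limit).
Optimal: 3×Y: price 9 ≤ 9, reach 3·5 = 15.

15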